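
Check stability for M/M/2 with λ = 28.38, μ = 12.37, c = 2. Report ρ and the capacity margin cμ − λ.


Total capacity cμ = 2·12.37 = 24.74/hr
ρ = λ/(cμ) = 28.38/24.74 = 1.1471
Stable ⇔ ρ < 1: NO
Spare capacity = cμ − λ = 24.74 − 28.38 = -3.64/hr

Final: ρ = 1.1471; unstable; margin = -3.64/hr


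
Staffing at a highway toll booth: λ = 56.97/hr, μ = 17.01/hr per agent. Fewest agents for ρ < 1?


Stability requires cμ > λ ⇔ c > λ/μ.
λ/μ = 56.97/17.01 = 3.3492
Minimum integer c = ⌊3.3492⌋ + 1 = 4
Check: 4·17.01 = 68.04 > 56.97, while 3·17.01 = 51.03 ≤ 56.97

Final: 4 servers


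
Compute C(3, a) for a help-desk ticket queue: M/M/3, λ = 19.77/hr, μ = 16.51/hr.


a = λ/μ = 1.1975; ρ = a/3 = 0.3992
P₀ = 0.294925 (from M/M/c formula)
C(c,a) = [a^c/(c!(1−ρ))]·P₀ = [1.71703/(6·0.6008)]·0.294925
= 0.47628·0.294925 = 0.140467

Final: 0.140467


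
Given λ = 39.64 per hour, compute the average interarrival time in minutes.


Mean interarrival time = 1/λ = 1/39.64 hour = 0.02523 hour
In minutes: 0.02523 × 60 = 1.5136 min

Final: 1.5136 min


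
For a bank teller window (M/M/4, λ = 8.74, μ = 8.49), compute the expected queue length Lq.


a = λ/μ = 1.0294; ρ = a/4 = 0.2574
P₀ = 0.356612
Lq = P₀·a^c·ρ / (c!·(1−ρ)²) = 0.356612·1.12309·0.2574/(24·0.55151)
= 0.007787

Final: 0.007787


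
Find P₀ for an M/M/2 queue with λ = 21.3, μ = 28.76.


a = λ/μ = 21.3/28.76 = 0.7406; ρ = a/c = 0.3703
Σ_{k=0}^{1} a^k/k! (terms k=0..1) = 1.00000 + 0.74061 = 1.74061
Tail: a^2/(2!(1−ρ)) = 0.54851/(2·0.6297) = 0.43553
P₀ = 1/(1.74061 + 0.43553) = 1/2.17615 = 0.459528

Final: 0.459528


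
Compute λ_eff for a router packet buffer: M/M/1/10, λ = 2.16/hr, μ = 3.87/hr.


ρ = 0.5581; P_K = (1−ρ)ρ^10/(1−ρ^11) = 0.001298
λ_eff = λ(1 − P_K) = 2.16·(1 − 0.001298) = 2.16·0.998702 = 2.1572 /hr

Final: 2.1572 /hr


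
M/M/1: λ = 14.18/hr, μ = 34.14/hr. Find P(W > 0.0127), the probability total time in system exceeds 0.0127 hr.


W ~ Exponential(μ−λ) for M/M/1.
μ − λ = 34.14 − 14.18 = 19.9600
P(W > t) = e^{−(μ−λ)t} = e^{−0.2535} = 0.776086

Final: 0.776086


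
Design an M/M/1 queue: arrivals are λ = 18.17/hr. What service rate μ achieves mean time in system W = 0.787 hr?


W = 1/(μ−λ) ⇒ μ − λ = 1/W = 1/0.787 = 1.2706
μ = λ + 1/W = 18.17 + 1.2706 = 19.4406 per hr

Final: 19.4406 /hr


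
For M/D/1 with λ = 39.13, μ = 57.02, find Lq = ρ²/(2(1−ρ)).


ρ = 39.13/57.02 = 0.6863
M/D/1: Lq = ρ²/(2(1−ρ)) = 0.4709/(2·0.3137) = 0.75050

Final: 0.75050


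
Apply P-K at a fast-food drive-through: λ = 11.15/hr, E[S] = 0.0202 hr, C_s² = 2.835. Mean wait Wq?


ρ = λ·E[S] = 11.15·0.0202 = 0.2252
E[S²] = E[S]²(1+C_s²) = 0.0202²·(1+2.835) = 0.001565
Wq = λ·E[S²]/(2(1−ρ)) = 11.15·0.001565/(2·0.7748) = 0.01126 hr

Final: 0.01126 hr


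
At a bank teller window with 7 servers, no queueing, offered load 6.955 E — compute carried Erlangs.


B(7,6.955) = 0.246080 (Erlang-B)
Carried load = a(1 − B) = 6.955·(1 − 0.246080) = 6.955·0.753920 = 5.2435 E

Final: 5.2435 Erlangs


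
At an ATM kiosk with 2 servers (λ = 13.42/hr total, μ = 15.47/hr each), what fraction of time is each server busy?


ρ = λ/(cμ) = 13.42/(2·15.47) = 13.42/30.94 = 0.4337

Final: 0.4337


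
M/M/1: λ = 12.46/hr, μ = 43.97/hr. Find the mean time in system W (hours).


W = 1/(μ−λ) = 1/(43.97 − 12.46) = 1/31.51 = 0.03174 hr

Final: 0.03174 hr


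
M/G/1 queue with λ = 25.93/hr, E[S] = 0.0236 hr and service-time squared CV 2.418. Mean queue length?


ρ = λ·E[S] = 25.93·0.0236 = 0.6119
Lq = ρ²(1+C_s²)/(2(1−ρ)) = 0.3745·(1+2.418)/(2·0.3881)
= 0.3745·3.4180/0.7761 = 1.64923

Final: 1.64923


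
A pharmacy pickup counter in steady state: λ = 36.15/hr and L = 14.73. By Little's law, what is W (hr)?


W = L/λ = 14.73/36.15 = 0.4075 hr

Final: 0.4075 hr


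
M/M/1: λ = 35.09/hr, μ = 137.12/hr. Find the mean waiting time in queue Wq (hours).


ρ = 35.09/137.12 = 0.2559
Wq = ρ/(μ−λ) = 0.2559/(137.12 − 35.09) = 0.2559/102.03 = 0.002508 hr

Final: 0.002508 hr


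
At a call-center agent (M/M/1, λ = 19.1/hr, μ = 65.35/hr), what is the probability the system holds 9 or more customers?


ρ = 19.1/65.35 = 0.2923
P(N ≥ n) = ρ^n = 0.2923^9 = 0.00001556

Final: 0.00001556


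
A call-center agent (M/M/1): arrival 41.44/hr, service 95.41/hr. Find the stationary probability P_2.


ρ = 41.44/95.41 = 0.4343
P_n = (1−ρ)·ρ^n = (1 − 0.4343)·0.4343^2 = 0.5657·0.188648 = 0.106711

Final: 0.106711


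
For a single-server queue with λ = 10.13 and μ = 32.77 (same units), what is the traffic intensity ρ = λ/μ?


ρ = λ/μ = 10.13/32.77 = 0.3091

Final: 0.3091


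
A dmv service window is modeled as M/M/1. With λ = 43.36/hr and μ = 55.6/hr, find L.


ρ = λ/μ = 43.36/55.6 = 0.7799
L = ρ/(1−ρ) = 0.7799/(1 − 0.7799) = 0.7799/0.2201 = 3.5425

Final: 3.5425


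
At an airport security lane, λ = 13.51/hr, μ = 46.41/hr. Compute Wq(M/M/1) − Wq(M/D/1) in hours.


ρ = 13.51/46.41 = 0.2911
Wq(M/M/1) = ρ/(μ−λ) = 0.2911/32.90 = 0.008848 hr
Wq(M/D/1) = ρ/(2(μ−λ)) = 0.004424 hr
Savings = 0.008848 − 0.004424 = 0.004424 hr

Final: 0.004424 hr


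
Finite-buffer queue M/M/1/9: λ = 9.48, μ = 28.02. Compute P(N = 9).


ρ = λ/μ = 9.48/28.02 = 0.3383
P_K = (1−ρ)ρ^K/(1−ρ^(K+1)) = (0.6617·0.00005808)/(1 − 0.00001965)
= 0.00003843/0.999980 = 0.00003843

Final: 0.00003843


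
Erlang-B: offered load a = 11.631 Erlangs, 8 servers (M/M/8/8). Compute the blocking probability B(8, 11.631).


B(c,a) = (a^c/c!) / Σ_{k=0}^{c} a^k/k!
a^8/8! = 8306.458935
Σ terms (k=0..8): 1.00000 + 11.63100 + 67.64008 + 262.24059 + 762.53008 + 1773.79748 + 3438.50641 + 5713.32400 + 8306.45894 = 20337.128576
B = 8306.458935/20337.128576 = 0.408438

Final: 0.408438


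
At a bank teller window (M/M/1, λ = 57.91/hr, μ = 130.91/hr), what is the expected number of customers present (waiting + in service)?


ρ = λ/μ = 57.91/130.91 = 0.4424
L = ρ/(1−ρ) = 0.4424/(1 − 0.4424) = 0.4424/0.5576 = 0.7933

Final: 0.7933


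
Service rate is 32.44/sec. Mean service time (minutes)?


Mean service time = 1/μ = 1/32.44 second = 0.03083 second
In minutes: 0.03083 × 0.0166667 = 0.0005138 min

Final: 0.0005138 min


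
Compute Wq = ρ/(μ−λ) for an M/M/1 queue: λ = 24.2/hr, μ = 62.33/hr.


ρ = 24.2/62.33 = 0.3883
Wq = ρ/(μ−λ) = 0.3883/(62.33 − 24.2) = 0.3883/38.13 = 0.01018 hr

Final: 0.01018 hr


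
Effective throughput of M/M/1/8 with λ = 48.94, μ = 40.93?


ρ = 1.1957; P_K = (1−ρ)ρ^8/(1−ρ^9) = 0.204631
λ_eff = λ(1 − P_K) = 48.94·(1 − 0.204631) = 48.94·0.795369 = 38.9254 /hr

Final: 38.9254 /hr


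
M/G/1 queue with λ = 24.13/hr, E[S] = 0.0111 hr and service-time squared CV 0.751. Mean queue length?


ρ = λ·E[S] = 24.13·0.0111 = 0.2678
Lq = ρ²(1+C_s²)/(2(1−ρ)) = 0.07174·(1+0.751)/(2·0.7322)
= 0.07174·1.7510/1.4643 = 0.08579

Final: 0.08579


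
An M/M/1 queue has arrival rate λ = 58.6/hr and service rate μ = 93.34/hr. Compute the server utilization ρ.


ρ = λ/μ = 58.6/93.34 = 0.6278

Final: 0.6278


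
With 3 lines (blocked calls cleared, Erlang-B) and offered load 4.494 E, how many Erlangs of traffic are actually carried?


B(3,4.494) = 0.492428 (Erlang-B)
Carried load = a(1 − B) = 4.494·(1 − 0.492428) = 4.494·0.507572 = 2.2810 E

Final: 2.2810 Erlangs


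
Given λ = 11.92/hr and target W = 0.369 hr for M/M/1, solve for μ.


W = 1/(μ−λ) ⇒ μ − λ = 1/W = 1/0.369 = 2.7100
μ = λ + 1/W = 11.92 + 2.7100 = 14.6300 per hr

Final: 14.6300 /hr


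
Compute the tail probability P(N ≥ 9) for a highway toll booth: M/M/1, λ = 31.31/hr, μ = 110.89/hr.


ρ = 31.31/110.89 = 0.2824
P(N ≥ n) = ρ^n = 0.2824^9 = 0.00001141

Final: 0.00001141


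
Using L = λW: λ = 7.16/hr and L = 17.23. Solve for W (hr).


W = L/λ = 17.23/7.16 = 2.4064 hr

Final: 2.4064 hr


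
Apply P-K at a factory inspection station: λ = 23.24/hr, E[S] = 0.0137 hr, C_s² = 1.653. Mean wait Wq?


ρ = λ·E[S] = 23.24·0.0137 = 0.3184
E[S²] = E[S]²(1+C_s²) = 0.0137²·(1+1.653) = 0.0004979
Wq = λ·E[S²]/(2(1−ρ)) = 23.24·0.0004979/(2·0.6816) = 0.008489 hr

Final: 0.008489 hr


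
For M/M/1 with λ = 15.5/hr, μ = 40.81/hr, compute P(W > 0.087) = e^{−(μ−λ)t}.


W ~ Exponential(μ−λ) for M/M/1.
μ − λ = 40.81 − 15.5 = 25.3100
P(W > t) = e^{−(μ−λ)t} = e^{−2.2020} = 0.110585

Final: 0.110585


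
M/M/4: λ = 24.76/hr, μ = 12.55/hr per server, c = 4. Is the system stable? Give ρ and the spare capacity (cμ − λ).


Total capacity cμ = 4·12.55 = 50.20/hr
ρ = λ/(cμ) = 24.76/50.20 = 0.4932
Stable ⇔ ρ < 1: YES
Spare capacity = cμ − λ = 50.20 − 24.76 = 25.44/hr

Final: ρ = 0.4932; stable; margin = 25.44/hr


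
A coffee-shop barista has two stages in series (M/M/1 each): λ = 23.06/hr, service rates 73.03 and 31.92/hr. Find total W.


Each node sees arrival rate λ = 23.06/hr (tandem ⇒ throughput preserved).
W₁ = 1/(μ₁−λ) = 1/(73.03−23.06) = 0.02001 hr
W₂ = 1/(μ₂−λ) = 1/(31.92−23.06) = 0.11287 hr
W_total = W₁ + W₂ = 0.02001 + 0.11287 = 0.13288 hr

Final: 0.13288 hr


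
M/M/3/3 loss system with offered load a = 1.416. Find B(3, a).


B(c,a) = (a^c/c!) / Σ_{k=0}^{c} a^k/k!
a^3/3! = 0.473193
Σ terms (k=0..3): 1.00000 + 1.41600 + 1.00253 + 0.47319 = 3.891721
B = 0.473193/3.891721 = 0.121590

Final: 0.121590


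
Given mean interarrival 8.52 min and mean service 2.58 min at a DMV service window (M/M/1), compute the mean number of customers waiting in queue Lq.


λ = 60/8.52 = 7.0423 /hr
μ = 60/2.58 = 23.2558 /hr
ρ = λ/μ = 7.0423/23.2558 = 0.3028
Lq = ρ²/(1−ρ) = 0.09170/0.6972 = 0.1315

Final: 0.1315


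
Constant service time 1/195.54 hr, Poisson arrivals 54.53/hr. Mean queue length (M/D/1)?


ρ = 54.53/195.54 = 0.2789
M/D/1: Lq = ρ²/(2(1−ρ)) = 0.07777/(2·0.7211) = 0.05392

Final: 0.05392


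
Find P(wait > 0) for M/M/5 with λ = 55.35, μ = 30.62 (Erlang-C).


a = λ/μ = 1.8076; ρ = a/5 = 0.3615
P₀ = 0.163328 (from M/M/c formula)
C(c,a) = [a^c/(c!(1−ρ))]·P₀ = [19.30022/(120·0.6385)]·0.163328
= 0.25191·0.163328 = 0.041143

Final: 0.041143


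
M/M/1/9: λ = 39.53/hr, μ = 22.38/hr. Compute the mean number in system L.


ρ = 39.53/22.38 = 1.7663
L = ρ[1 − (K+1)ρ^K + Kρ^(K+1)] / [(1−ρ)(1−ρ^(K+1))]
Numerator: 1.7663·(1 − 10·167.340318 + 9·295.574744) = 1744.706386
Denominator: (-0.7663)·(-294.574744) = 225.735337
L = 1744.706386/225.735337 = 7.7290

Final: 7.7290


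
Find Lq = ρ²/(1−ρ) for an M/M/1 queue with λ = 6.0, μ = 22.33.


ρ = 6.0/22.33 = 0.2687
Lq = ρ²/(1−ρ) = 0.07220/0.7313 = 0.09873

Final: 0.09873


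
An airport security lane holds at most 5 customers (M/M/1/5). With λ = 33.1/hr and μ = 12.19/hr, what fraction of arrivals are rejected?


ρ = λ/μ = 33.1/12.19 = 2.7153
P_K = (1−ρ)ρ^K/(1−ρ^(K+1)) = (-1.7153·147.611924)/(1 − 400.816627)
= -253.204703/-399.816627 = 0.633302

Final: 0.633302


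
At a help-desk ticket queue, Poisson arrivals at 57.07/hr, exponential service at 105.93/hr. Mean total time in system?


W = 1/(μ−λ) = 1/(105.93 − 57.07) = 1/48.86 = 0.02047 hr

Final: 0.02047 hr


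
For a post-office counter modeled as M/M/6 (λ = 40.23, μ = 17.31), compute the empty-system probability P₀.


a = λ/μ = 40.23/17.31 = 2.3241; ρ = a/c = 0.3873
Σ_{k=0}^{5} a^k/k! (terms k=0..5) = 1.00000 + 2.32409 + 2.70070 + 2.09222 + 1.21563 + 0.56505 = 9.89768
Tail: a^6/(6!(1−ρ)) = 157.58606/(720·0.6127) = 0.35725
P₀ = 1/(9.89768 + 0.35725) = 1/10.25493 = 0.097514

Final: 0.097514


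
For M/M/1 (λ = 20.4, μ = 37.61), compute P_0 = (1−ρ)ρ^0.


ρ = 20.4/37.61 = 0.5424
P_n = (1−ρ)·ρ^n = (1 − 0.5424)·0.5424^0 = 0.4576·1.000000 = 0.457591

Final: 0.457591


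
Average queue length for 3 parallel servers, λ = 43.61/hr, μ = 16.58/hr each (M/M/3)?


a = λ/μ = 2.6303; ρ = a/3 = 0.8768
P₀ = 0.031547
Lq = P₀·a^c·ρ / (c!·(1−ρ)²) = 0.031547·18.19720·0.8768/(6·0.01519)
= 5.52310

Final: 5.52310


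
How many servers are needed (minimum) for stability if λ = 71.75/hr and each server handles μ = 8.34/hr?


Stability requires cμ > λ ⇔ c > λ/μ.
λ/μ = 71.75/8.34 = 8.6031
Minimum integer c = ⌊8.6031⌋ + 1 = 9
Check: 9·8.34 = 75.06 > 71.75, while 8·8.34 = 66.72 ≤ 71.75

Final: 9 servers


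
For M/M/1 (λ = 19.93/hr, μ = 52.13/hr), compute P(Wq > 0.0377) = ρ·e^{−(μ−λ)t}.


ρ = 19.93/52.13 = 0.3823
P(Wq > t) = ρ·e^{−(μ−λ)t} = 0.3823·e^{−1.2139}
= 0.3823·0.297025 = 0.113557

Final: 0.113557


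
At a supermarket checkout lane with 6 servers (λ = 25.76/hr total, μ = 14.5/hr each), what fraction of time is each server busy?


ρ = λ/(cμ) = 25.76/(6·14.5) = 25.76/87.00 = 0.2961

Final: 0.2961


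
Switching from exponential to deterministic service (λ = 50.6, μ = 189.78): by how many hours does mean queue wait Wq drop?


ρ = 50.6/189.78 = 0.2666
Wq(M/M/1) = ρ/(μ−λ) = 0.2666/139.18 = 0.001916 hr
Wq(M/D/1) = ρ/(2(μ−λ)) = 0.0009578 hr
Savings = 0.001916 − 0.0009578 = 0.0009578 hr

Final: 0.0009578 hr


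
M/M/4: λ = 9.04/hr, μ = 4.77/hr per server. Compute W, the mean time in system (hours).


a = 1.8952; ρ = 0.4738; P₀ = 0.146049
Lq = P₀·a^c·ρ/(c!(1−ρ)²) = 0.13433
Wq = Lq/λ = 0.13433/9.04 = 0.01486 hr
W = Wq + 1/μ = 0.01486 + 0.20964 = 0.22450 hr

Final: 0.22450 hr


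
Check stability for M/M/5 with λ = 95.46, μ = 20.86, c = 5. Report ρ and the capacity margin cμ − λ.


Total capacity cμ = 5·20.86 = 104.30/hr
ρ = λ/(cμ) = 95.46/104.30 = 0.9152
Stable ⇔ ρ < 1: YES
Spare capacity = cμ − λ = 104.30 − 95.46 = 8.84/hr

Final: ρ = 0.9152; stable; margin = 8.84/hr


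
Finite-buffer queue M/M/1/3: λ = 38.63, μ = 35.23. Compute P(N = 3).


ρ = λ/μ = 38.63/35.23 = 1.0965
P_K = (1−ρ)ρ^K/(1−ρ^(K+1)) = (-0.09651·1.318367)/(1 − 1.445600)
= -0.127234/-0.445600 = 0.285533

Final: 0.285533


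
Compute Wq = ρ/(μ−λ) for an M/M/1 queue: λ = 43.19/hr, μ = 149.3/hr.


ρ = 43.19/149.3 = 0.2893
Wq = ρ/(μ−λ) = 0.2893/(149.3 − 43.19) = 0.2893/106.11 = 0.002726 hr

Final: 0.002726 hr


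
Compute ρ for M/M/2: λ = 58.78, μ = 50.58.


ρ = λ/(cμ) = 58.78/(2·50.58) = 58.78/101.16 = 0.5811

Final: 0.5811


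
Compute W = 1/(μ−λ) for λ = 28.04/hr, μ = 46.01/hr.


W = 1/(μ−λ) = 1/(46.01 − 28.04) = 1/17.97 = 0.05565 hr

Final: 0.05565 hr


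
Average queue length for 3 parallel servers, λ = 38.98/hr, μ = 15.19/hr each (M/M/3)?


a = λ/μ = 2.5662; ρ = a/3 = 0.8554
P₀ = 0.037973
Lq = P₀·a^c·ρ / (c!·(1−ρ)²) = 0.037973·16.89866·0.8554/(6·0.02091)
= 4.37447

Final: 4.37447


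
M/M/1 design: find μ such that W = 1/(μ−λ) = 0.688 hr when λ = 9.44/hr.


W = 1/(μ−λ) ⇒ μ − λ = 1/W = 1/0.688 = 1.4535
μ = λ + 1/W = 9.44 + 1.4535 = 10.8935 per hr

Final: 10.8935 /hr


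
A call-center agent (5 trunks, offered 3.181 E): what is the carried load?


B(5,3.181) = 0.125741 (Erlang-B)
Carried load = a(1 − B) = 3.181·(1 − 0.125741) = 3.181·0.874259 = 2.7810 E

Final: 2.7810 Erlangs


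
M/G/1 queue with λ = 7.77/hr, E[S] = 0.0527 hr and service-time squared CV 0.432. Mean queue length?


ρ = λ·E[S] = 7.77·0.0527 = 0.4095
Lq = ρ²(1+C_s²)/(2(1−ρ)) = 0.1677·(1+0.432)/(2·0.5905)
= 0.1677·1.4320/1.1810 = 0.20330

Final: 0.20330


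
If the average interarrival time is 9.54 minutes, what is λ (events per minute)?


λ = 1/(interarrival time) in consistent units.
1 minute = 1 min, so λ = 1/9.54 = 0.1048 per minute

Final: 0.1048 /min


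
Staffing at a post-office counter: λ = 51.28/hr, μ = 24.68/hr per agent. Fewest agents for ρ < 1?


Stability requires cμ > λ ⇔ c > λ/μ.
λ/μ = 51.28/24.68 = 2.0778
Minimum integer c = ⌊2.0778⌋ + 1 = 3
Check: 3·24.68 = 74.04 > 51.28, while 2·24.68 = 49.36 ≤ 51.28

Final: 3 servers


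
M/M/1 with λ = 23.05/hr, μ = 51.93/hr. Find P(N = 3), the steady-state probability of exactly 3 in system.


ρ = 23.05/51.93 = 0.4439
P_n = (1−ρ)·ρ^n = (1 − 0.4439)·0.4439^3 = 0.5561·0.087450 = 0.048634

Final: 0.048634


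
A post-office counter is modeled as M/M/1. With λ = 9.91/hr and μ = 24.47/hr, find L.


ρ = λ/μ = 9.91/24.47 = 0.4050
L = ρ/(1−ρ) = 0.4050/(1 − 0.4050) = 0.4050/0.5950 = 0.6806

Final: 0.6806


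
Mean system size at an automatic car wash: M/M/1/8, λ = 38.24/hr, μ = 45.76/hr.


ρ = 38.24/45.76 = 0.8357
L = ρ[1 − (K+1)ρ^K + Kρ^(K+1)] / [(1−ρ)(1−ρ^(K+1))]
Numerator: 0.8357·(1 − 9·0.237824 + 8·0.198741) = 0.375642
Denominator: (0.1643)·(0.801259) = 0.131675
L = 0.375642/0.131675 = 2.8528

Final: 2.8528


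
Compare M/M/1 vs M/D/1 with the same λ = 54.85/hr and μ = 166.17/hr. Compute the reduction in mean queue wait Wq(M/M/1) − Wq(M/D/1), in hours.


ρ = 54.85/166.17 = 0.3301
Wq(M/M/1) = ρ/(μ−λ) = 0.3301/111.32 = 0.002965 hr
Wq(M/D/1) = ρ/(2(μ−λ)) = 0.001483 hr
Savings = 0.002965 − 0.001483 = 0.001483 hr

Final: 0.001483 hr


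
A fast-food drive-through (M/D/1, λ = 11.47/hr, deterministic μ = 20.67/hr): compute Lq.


ρ = 11.47/20.67 = 0.5549
M/D/1: Lq = ρ²/(2(1−ρ)) = 0.3079/(2·0.4451) = 0.34591

Final: 0.34591


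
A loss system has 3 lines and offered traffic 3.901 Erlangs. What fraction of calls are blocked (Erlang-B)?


B(c,a) = (a^c/c!) / Σ_{k=0}^{c} a^k/k!
a^3/3! = 9.894107
Σ terms (k=0..3): 1.00000 + 3.90100 + 7.60890 + 9.89411 = 22.404007
B = 9.894107/22.404007 = 0.441622

Final: 0.441622


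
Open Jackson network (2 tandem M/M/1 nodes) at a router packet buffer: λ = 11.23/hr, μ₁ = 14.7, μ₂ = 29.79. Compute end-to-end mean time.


Each node sees arrival rate λ = 11.23/hr (tandem ⇒ throughput preserved).
W₁ = 1/(μ₁−λ) = 1/(14.7−11.23) = 0.28818 hr
W₂ = 1/(μ₂−λ) = 1/(29.79−11.23) = 0.05388 hr
W_total = W₁ + W₂ = 0.28818 + 0.05388 = 0.34206 hr

Final: 0.34206 hr


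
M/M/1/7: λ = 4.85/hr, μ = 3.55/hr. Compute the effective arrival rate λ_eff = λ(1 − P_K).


ρ = 1.3662; P_K = (1−ρ)ρ^7/(1−ρ^8) = 0.292109
λ_eff = λ(1 − P_K) = 4.85·(1 − 0.292109) = 4.85·0.707891 = 3.4333 /hr

Final: 3.4333 /hr


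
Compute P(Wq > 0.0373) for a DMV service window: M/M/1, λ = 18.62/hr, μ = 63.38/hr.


ρ = 18.62/63.38 = 0.2938
P(Wq > t) = ρ·e^{−(μ−λ)t} = 0.2938·e^{−1.6695}
= 0.2938·0.188332 = 0.055329

Final: 0.055329


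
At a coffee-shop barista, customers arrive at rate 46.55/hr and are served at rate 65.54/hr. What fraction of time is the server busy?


ρ = λ/μ = 46.55/65.54 = 0.7103

Final: 0.7103


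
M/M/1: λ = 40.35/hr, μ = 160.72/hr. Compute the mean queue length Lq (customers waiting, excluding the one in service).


ρ = 40.35/160.72 = 0.2511
Lq = ρ²/(1−ρ) = 0.06303/0.7489 = 0.08416

Final: 0.08416


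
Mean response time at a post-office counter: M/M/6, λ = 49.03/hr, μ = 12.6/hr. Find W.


a = 3.8913; ρ = 0.6485; P₀ = 0.018871
Lq = P₀·a^c·ρ/(c!(1−ρ)²) = 0.47777
Wq = Lq/λ = 0.47777/49.03 = 0.009744 hr
W = Wq + 1/μ = 0.009744 + 0.07937 = 0.08911 hr

Final: 0.08911 hr


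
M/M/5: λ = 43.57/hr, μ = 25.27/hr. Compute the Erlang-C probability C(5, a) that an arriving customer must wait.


a = λ/μ = 1.7242; ρ = a/5 = 0.3448
P₀ = 0.177718 (from M/M/c formula)
C(c,a) = [a^c/(c!(1−ρ))]·P₀ = [15.23743/(120·0.6552)]·0.177718
= 0.19381·0.177718 = 0.034444

Final: 0.034444


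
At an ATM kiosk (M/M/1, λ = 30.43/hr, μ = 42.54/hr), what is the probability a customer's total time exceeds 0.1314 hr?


W ~ Exponential(μ−λ) for M/M/1.
μ − λ = 42.54 − 30.43 = 12.1100
P(W > t) = e^{−(μ−λ)t} = e^{−1.5913} = 0.203670

Final: 0.203670


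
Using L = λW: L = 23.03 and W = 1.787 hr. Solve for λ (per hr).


λ = L/W = 23.03/1.787 = 12.8875 /hr

Final: 12.8875 /hr


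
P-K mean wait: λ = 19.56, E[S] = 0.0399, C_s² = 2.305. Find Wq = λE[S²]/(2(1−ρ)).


ρ = λ·E[S] = 19.56·0.0399 = 0.7804
E[S²] = E[S]²(1+C_s²) = 0.0399²·(1+2.305) = 0.005262
Wq = λ·E[S²]/(2(1−ρ)) = 19.56·0.005262/(2·0.2196) = 0.23437 hr

Final: 0.23437 hr


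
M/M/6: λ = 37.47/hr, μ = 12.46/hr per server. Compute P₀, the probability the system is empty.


a = λ/μ = 37.47/12.46 = 3.0072; ρ = a/c = 0.5012
Σ_{k=0}^{5} a^k/k! (terms k=0..5) = 1.00000 + 3.00722 + 4.52170 + 4.53258 + 3.40762 + 2.04950 = 18.51862
Tail: a^6/(6!(1−ρ)) = 739.59489/(720·0.4988) = 2.05939
P₀ = 1/(18.51862 + 2.05939) = 1/20.57801 = 0.048596

Final: 0.048596


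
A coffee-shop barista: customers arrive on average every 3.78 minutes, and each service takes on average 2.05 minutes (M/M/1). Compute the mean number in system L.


λ = 60/3.78 = 15.8730 /hr
μ = 60/2.05 = 29.2683 /hr
ρ = λ/μ = 15.8730/29.2683 = 0.5423
L = ρ/(1−ρ) = 0.5423/0.4577 = 1.1850

Final: 1.1850


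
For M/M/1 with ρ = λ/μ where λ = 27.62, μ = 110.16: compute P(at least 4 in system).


ρ = 27.62/110.16 = 0.2507
P(N ≥ n) = ρ^n = 0.2507^4 = 0.003952

Final: 0.003952


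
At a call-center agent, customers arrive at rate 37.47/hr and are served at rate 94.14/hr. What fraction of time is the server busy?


ρ = λ/μ = 37.47/94.14 = 0.3980

Final: 0.3980


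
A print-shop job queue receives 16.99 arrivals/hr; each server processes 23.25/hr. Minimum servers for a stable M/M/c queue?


Stability requires cμ > λ ⇔ c > λ/μ.
λ/μ = 16.99/23.25 = 0.7308
Minimum integer c = ⌊0.7308⌋ + 1 = 1
Check: 1·23.25 = 23.25 > 16.99, while 0·23.25 = 0.00 ≤ 16.99

Final: 1 servers


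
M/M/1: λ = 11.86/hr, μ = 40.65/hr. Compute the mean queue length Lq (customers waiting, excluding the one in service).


ρ = 11.86/40.65 = 0.2918
Lq = ρ²/(1−ρ) = 0.08512/0.7082 = 0.1202

Final: 0.1202


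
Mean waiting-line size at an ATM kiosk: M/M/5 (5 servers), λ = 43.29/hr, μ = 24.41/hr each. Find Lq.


a = λ/μ = 1.7735; ρ = a/5 = 0.3547
P₀ = 0.169080
Lq = P₀·a^c·ρ / (c!·(1−ρ)²) = 0.169080·17.54280·0.3547/(120·0.41642)
= 0.02105

Final: 0.02105


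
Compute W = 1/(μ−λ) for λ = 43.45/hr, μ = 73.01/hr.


W = 1/(μ−λ) = 1/(73.01 − 43.45) = 1/29.56 = 0.03383 hr

Final: 0.03383 hr


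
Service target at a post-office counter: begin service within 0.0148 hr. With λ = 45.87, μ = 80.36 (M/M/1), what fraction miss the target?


ρ = 45.87/80.36 = 0.5708
P(Wq > t) = ρ·e^{−(μ−λ)t} = 0.5708·e^{−0.5105}
= 0.5708·0.600224 = 0.342612

Final: 0.342612


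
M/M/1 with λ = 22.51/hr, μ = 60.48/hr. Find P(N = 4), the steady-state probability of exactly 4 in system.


ρ = 22.51/60.48 = 0.3722
P_n = (1−ρ)·ρ^n = (1 − 0.3722)·0.3722^4 = 0.6278·0.019189 = 0.012047

Final: 0.012047


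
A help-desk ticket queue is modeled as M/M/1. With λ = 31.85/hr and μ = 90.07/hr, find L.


ρ = λ/μ = 31.85/90.07 = 0.3536
L = ρ/(1−ρ) = 0.3536/(1 − 0.3536) = 0.3536/0.6464 = 0.5471

Final: 0.5471


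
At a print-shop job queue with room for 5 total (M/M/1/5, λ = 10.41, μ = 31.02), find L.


ρ = 10.41/31.02 = 0.3356
L = ρ[1 − (K+1)ρ^K + Kρ^(K+1)] / [(1−ρ)(1−ρ^(K+1))]
Numerator: 0.3356·(1 − 6·0.004256 + 5·0.001428) = 0.329416
Denominator: (0.6644)·(0.998572) = 0.663461
L = 0.329416/0.663461 = 0.4965

Final: 0.4965


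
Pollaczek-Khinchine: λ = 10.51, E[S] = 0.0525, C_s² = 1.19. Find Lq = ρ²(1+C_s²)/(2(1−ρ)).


ρ = λ·E[S] = 10.51·0.0525 = 0.5518
Lq = ρ²(1+C_s²)/(2(1−ρ)) = 0.3045·(1+1.19)/(2·0.4482)
= 0.3045·2.1900/0.8964 = 0.74378

Final: 0.74378


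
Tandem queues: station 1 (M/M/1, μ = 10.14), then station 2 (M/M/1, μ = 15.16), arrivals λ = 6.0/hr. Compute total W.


Each node sees arrival rate λ = 6.0/hr (tandem ⇒ throughput preserved).
W₁ = 1/(μ₁−λ) = 1/(10.14−6.0) = 0.24155 hr
W₂ = 1/(μ₂−λ) = 1/(15.16−6.0) = 0.10917 hr
W_total = W₁ + W₂ = 0.24155 + 0.10917 = 0.35072 hr

Final: 0.35072 hr


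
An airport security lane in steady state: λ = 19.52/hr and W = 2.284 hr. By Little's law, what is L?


L = λW = 19.52·2.284 = 44.5837

Final: 44.5837


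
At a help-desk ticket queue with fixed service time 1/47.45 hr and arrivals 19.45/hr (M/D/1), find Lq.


ρ = 19.45/47.45 = 0.4099
M/D/1: Lq = ρ²/(2(1−ρ)) = 0.1680/(2·0.5901) = 0.14237

Final: 0.14237


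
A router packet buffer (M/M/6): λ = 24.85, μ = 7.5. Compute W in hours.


a = 3.3133; ρ = 0.5522; P₀ = 0.035313
Lq = P₀·a^c·ρ/(c!(1−ρ)²) = 0.17872
Wq = Lq/λ = 0.17872/24.85 = 0.007192 hr
W = Wq + 1/μ = 0.007192 + 0.13333 = 0.14053 hr

Final: 0.14053 hr


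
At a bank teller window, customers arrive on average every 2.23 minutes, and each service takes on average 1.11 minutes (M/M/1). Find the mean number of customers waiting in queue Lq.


λ = 60/2.23 = 26.9058 /hr
μ = 60/1.11 = 54.0541 /hr
ρ = λ/μ = 26.9058/54.0541 = 0.4978
Lq = ρ²/(1−ρ) = 0.2478/0.5022 = 0.4933

Final: 0.4933


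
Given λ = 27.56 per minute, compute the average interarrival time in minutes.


Mean interarrival time = 1/λ = 1/27.56 minute = 0.03628 minute
In minutes: 0.03628 × 1 = 0.03628 min

Final: 0.03628 min


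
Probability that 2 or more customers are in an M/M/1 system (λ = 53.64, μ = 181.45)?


ρ = 53.64/181.45 = 0.2956
P(N ≥ n) = ρ^n = 0.2956^2 = 0.087390

Final: 0.087390


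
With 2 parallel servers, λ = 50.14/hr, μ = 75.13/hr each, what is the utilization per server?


ρ = λ/(cμ) = 50.14/(2·75.13) = 50.14/150.26 = 0.3337

Final: 0.3337


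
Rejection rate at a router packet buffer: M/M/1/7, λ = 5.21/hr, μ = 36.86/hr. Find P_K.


ρ = λ/μ = 5.21/36.86 = 0.1413
P_K = (1−ρ)ρ^K/(1−ρ^(K+1)) = (0.8587·0.000001127)/(1 − 0.0000001593)
= 0.0000009678/1.000000 = 0.0000009678

Final: 0.0000009678


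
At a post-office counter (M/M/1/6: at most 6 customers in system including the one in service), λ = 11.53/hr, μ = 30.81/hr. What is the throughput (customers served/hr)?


ρ = 0.3742; P_K = (1−ρ)ρ^6/(1−ρ^7) = 0.001721
λ_eff = λ(1 − P_K) = 11.53·(1 − 0.001721) = 11.53·0.998279 = 11.5102 /hr

Final: 11.5102 /hr


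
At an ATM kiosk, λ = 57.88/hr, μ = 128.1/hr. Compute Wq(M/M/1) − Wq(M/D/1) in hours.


ρ = 57.88/128.1 = 0.4518
Wq(M/M/1) = ρ/(μ−λ) = 0.4518/70.22 = 0.006435 hr
Wq(M/D/1) = ρ/(2(μ−λ)) = 0.003217 hr
Savings = 0.006435 − 0.003217 = 0.003217 hr

Final: 0.003217 hr


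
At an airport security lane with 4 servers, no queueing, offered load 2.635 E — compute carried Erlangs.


B(4,2.635) = 0.165126 (Erlang-B)
Carried load = a(1 − B) = 2.635·(1 − 0.165126) = 2.635·0.834874 = 2.1999 E

Final: 2.1999 Erlangs


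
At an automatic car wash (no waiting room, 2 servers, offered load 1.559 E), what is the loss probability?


B(c,a) = (a^c/c!) / Σ_{k=0}^{c} a^k/k!
a^2/2! = 1.215240
Σ terms (k=0..2): 1.00000 + 1.55900 + 1.21524 = 3.774240
B = 1.215240/3.774240 = 0.321983

Final: 0.321983


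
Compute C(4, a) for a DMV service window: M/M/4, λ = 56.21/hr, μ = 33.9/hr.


a = λ/μ = 1.6581; ρ = a/4 = 0.4145
P₀ = 0.187599 (from M/M/c formula)
C(c,a) = [a^c/(c!(1−ρ))]·P₀ = [7.55885/(24·0.5855)]·0.187599
= 0.53795·0.187599 = 0.100918

Final: 0.100918


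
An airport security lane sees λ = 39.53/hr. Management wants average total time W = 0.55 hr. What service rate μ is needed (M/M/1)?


W = 1/(μ−λ) ⇒ μ − λ = 1/W = 1/0.55 = 1.8182
μ = λ + 1/W = 39.53 + 1.8182 = 41.3482 per hr

Final: 41.3482 /hr


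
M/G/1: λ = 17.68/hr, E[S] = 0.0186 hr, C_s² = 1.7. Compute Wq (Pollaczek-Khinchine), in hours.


ρ = λ·E[S] = 17.68·0.0186 = 0.3288
E[S²] = E[S]²(1+C_s²) = 0.0186²·(1+1.7) = 0.0009341
Wq = λ·E[S²]/(2(1−ρ)) = 17.68·0.0009341/(2·0.6712) = 0.01230 hr

Final: 0.01230 hr


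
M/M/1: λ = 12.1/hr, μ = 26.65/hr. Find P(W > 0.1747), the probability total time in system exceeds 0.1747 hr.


W ~ Exponential(μ−λ) for M/M/1.
μ − λ = 26.65 − 12.1 = 14.5500
P(W > t) = e^{−(μ−λ)t} = e^{−2.5419} = 0.078718

Final: 0.078718


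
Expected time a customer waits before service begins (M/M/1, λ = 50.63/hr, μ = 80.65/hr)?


ρ = 50.63/80.65 = 0.6278
Wq = ρ/(μ−λ) = 0.6278/(80.65 − 50.63) = 0.6278/30.02 = 0.02091 hr

Final: 0.02091 hr


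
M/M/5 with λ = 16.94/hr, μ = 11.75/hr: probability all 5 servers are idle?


a = λ/μ = 16.94/11.75 = 1.4417; ρ = a/c = 0.2883
Σ_{k=0}^{4} a^k/k! (terms k=0..4) = 1.00000 + 1.44170 + 1.03925 + 0.49943 + 0.18001 = 4.16039
Tail: a^5/(5!(1−ρ)) = 6.22842/(120·0.7117) = 0.07293
P₀ = 1/(4.16039 + 0.07293) = 1/4.23333 = 0.236221

Final: 0.236221


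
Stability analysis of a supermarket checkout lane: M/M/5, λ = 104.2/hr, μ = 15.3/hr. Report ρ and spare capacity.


Total capacity cμ = 5·15.3 = 76.50/hr
ρ = λ/(cμ) = 104.2/76.50 = 1.3621
Stable ⇔ ρ < 1: NO
Spare capacity = cμ − λ = 76.50 − 104.2 = -27.70/hr

Final: ρ = 1.3621; unstable; margin = -27.70/hr


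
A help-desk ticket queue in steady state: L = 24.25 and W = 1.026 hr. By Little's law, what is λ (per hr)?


λ = L/W = 24.25/1.026 = 23.6355 /hr

Final: 23.6355 /hr


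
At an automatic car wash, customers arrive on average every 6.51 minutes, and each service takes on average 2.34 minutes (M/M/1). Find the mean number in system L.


λ = 60/6.51 = 9.2166 /hr
μ = 60/2.34 = 25.6410 /hr
ρ = λ/μ = 9.2166/25.6410 = 0.3594
L = ρ/(1−ρ) = 0.3594/0.6406 = 0.5612

Final: 0.5612


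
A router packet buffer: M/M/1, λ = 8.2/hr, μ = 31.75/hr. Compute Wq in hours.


ρ = 8.2/31.75 = 0.2583
Wq = ρ/(μ−λ) = 0.2583/(31.75 − 8.2) = 0.2583/23.55 = 0.01097 hr

Final: 0.01097 hr


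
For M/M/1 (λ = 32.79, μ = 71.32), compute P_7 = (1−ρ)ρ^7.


ρ = 32.79/71.32 = 0.4598
P_n = (1−ρ)·ρ^n = (1 − 0.4598)·0.4598^7 = 0.5402·0.004342 = 0.002346

Final: 0.002346


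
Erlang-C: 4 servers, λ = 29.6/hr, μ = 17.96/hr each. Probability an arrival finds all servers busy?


a = λ/μ = 1.6481; ρ = a/4 = 0.4120
P₀ = 0.189567 (from M/M/c formula)
C(c,a) = [a^c/(c!(1−ρ))]·P₀ = [7.37805/(24·0.5880)]·0.189567
= 0.52284·0.189567 = 0.099114

Final: 0.099114


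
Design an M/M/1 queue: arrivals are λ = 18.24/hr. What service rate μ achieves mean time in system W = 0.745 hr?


W = 1/(μ−λ) ⇒ μ − λ = 1/W = 1/0.745 = 1.3423
μ = λ + 1/W = 18.24 + 1.3423 = 19.5823 per hr

Final: 19.5823 /hr


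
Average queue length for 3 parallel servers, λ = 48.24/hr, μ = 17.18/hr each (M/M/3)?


a = λ/μ = 2.8079; ρ = a/3 = 0.9360
P₀ = 0.015296
Lq = P₀·a^c·ρ / (c!·(1−ρ)²) = 0.015296·22.13872·0.9360/(6·0.004100)
= 12.88529

Final: 12.88529


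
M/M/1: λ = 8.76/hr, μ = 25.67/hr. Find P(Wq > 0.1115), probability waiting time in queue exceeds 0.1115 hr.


ρ = 8.76/25.67 = 0.3413
P(Wq > t) = ρ·e^{−(μ−λ)t} = 0.3413·e^{−1.8855}
= 0.3413·0.151758 = 0.051788

Final: 0.051788


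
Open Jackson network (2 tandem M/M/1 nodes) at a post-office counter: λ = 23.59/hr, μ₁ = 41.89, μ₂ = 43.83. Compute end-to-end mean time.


Each node sees arrival rate λ = 23.59/hr (tandem ⇒ throughput preserved).
W₁ = 1/(μ₁−λ) = 1/(41.89−23.59) = 0.05464 hr
W₂ = 1/(μ₂−λ) = 1/(43.83−23.59) = 0.04941 hr
W_total = W₁ + W₂ = 0.05464 + 0.04941 = 0.10405 hr

Final: 0.10405 hr


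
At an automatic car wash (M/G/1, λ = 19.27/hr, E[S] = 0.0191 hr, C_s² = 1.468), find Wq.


ρ = λ·E[S] = 19.27·0.0191 = 0.3681
E[S²] = E[S]²(1+C_s²) = 0.0191²·(1+1.468) = 0.0009004
Wq = λ·E[S²]/(2(1−ρ)) = 19.27·0.0009004/(2·0.6319) = 0.01373 hr

Final: 0.01373 hr


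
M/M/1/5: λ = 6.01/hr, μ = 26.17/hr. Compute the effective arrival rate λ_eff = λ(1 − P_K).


ρ = 0.2297; P_K = (1−ρ)ρ^5/(1−ρ^6) = 0.0004922
λ_eff = λ(1 − P_K) = 6.01·(1 − 0.0004922) = 6.01·0.999508 = 6.0070 /hr

Final: 6.0070 /hr


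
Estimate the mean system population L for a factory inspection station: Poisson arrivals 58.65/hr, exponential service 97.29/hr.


ρ = λ/μ = 58.65/97.29 = 0.6028
L = ρ/(1−ρ) = 0.6028/(1 − 0.6028) = 0.6028/0.3972 = 1.5179

Final: 1.5179


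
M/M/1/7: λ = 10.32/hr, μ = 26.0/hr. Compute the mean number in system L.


ρ = 10.32/26.0 = 0.3969
L = ρ[1 − (K+1)ρ^K + Kρ^(K+1)] / [(1−ρ)(1−ρ^(K+1))]
Numerator: 0.3969·(1 − 8·0.001552 + 7·0.0006161) = 0.393706
Denominator: (0.6031)·(0.999384) = 0.602705
L = 0.393706/0.602705 = 0.6532

Final: 0.6532


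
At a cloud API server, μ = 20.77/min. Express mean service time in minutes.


Mean service time = 1/μ = 1/20.77 minute = 0.04815 minute
In minutes: 0.04815 × 1 = 0.04815 min

Final: 0.04815 min


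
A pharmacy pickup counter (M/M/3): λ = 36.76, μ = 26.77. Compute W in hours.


a = 1.3732; ρ = 0.4577; P₀ = 0.243202
Lq = P₀·a^c·ρ/(c!(1−ρ)²) = 0.16337
Wq = Lq/λ = 0.16337/36.76 = 0.004444 hr
W = Wq + 1/μ = 0.004444 + 0.03736 = 0.04180 hr

Final: 0.04180 hr


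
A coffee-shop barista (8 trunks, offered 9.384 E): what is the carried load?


B(8,9.384) = 0.308591 (Erlang-B)
Carried load = a(1 − B) = 9.384·(1 − 0.308591) = 9.384·0.691409 = 6.4882 E

Final: 6.4882 Erlangs


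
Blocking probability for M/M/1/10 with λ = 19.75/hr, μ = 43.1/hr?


ρ = λ/μ = 19.75/43.1 = 0.4582
P_K = (1−ρ)ρ^K/(1−ρ^(K+1)) = (0.5418·0.0004082)/(1 − 0.0001871)
= 0.0002212/0.999813 = 0.0002212

Final: 0.0002212


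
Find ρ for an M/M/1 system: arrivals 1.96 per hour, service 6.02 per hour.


ρ = λ/μ = 1.96/6.02 = 0.3256

Final: 0.3256


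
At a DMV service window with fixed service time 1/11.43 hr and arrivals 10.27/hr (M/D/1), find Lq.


ρ = 10.27/11.43 = 0.8985
M/D/1: Lq = ρ²/(2(1−ρ)) = 0.8073/(2·0.1015) = 3.97747

Final: 3.97747


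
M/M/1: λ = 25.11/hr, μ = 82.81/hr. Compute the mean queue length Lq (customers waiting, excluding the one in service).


ρ = 25.11/82.81 = 0.3032
Lq = ρ²/(1−ρ) = 0.09194/0.6968 = 0.1320

Final: 0.1320


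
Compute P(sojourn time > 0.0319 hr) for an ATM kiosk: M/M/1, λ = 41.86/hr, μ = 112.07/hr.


W ~ Exponential(μ−λ) for M/M/1.
μ − λ = 112.07 − 41.86 = 70.2100
P(W > t) = e^{−(μ−λ)t} = e^{−2.2397} = 0.106491

Final: 0.106491


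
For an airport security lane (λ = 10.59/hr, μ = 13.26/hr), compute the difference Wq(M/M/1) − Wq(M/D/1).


ρ = 10.59/13.26 = 0.7986
Wq(M/M/1) = ρ/(μ−λ) = 0.7986/2.67 = 0.29912 hr
Wq(M/D/1) = ρ/(2(μ−λ)) = 0.14956 hr
Savings = 0.29912 − 0.14956 = 0.14956 hr

Final: 0.14956 hr


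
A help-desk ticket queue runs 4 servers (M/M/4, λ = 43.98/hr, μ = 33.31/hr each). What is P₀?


a = λ/μ = 43.98/33.31 = 1.3203; ρ = a/c = 0.3301
Σ_{k=0}^{3} a^k/k! (terms k=0..3) = 1.00000 + 1.32032 + 0.87163 + 0.38361 = 3.57556
Tail: a^4/(4!(1−ρ)) = 3.03894/(24·0.6699) = 0.18901
P₀ = 1/(3.57556 + 0.18901) = 1/3.76457 = 0.265634

Final: 0.265634


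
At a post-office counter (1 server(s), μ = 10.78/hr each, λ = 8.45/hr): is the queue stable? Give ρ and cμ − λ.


Total capacity cμ = 1·10.78 = 10.78/hr
ρ = λ/(cμ) = 8.45/10.78 = 0.7839
Stable ⇔ ρ < 1: YES
Spare capacity = cμ − λ = 10.78 − 8.45 = 2.33/hr

Final: ρ = 0.7839; stable; margin = 2.33/hr


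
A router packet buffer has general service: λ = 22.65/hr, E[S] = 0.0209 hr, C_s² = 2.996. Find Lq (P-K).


ρ = λ·E[S] = 22.65·0.0209 = 0.4734
Lq = ρ²(1+C_s²)/(2(1−ρ)) = 0.2241·(1+2.996)/(2·0.5266)
= 0.2241·3.9960/1.0532 = 0.85022

Final: 0.85022


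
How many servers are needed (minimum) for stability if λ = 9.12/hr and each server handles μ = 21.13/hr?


Stability requires cμ > λ ⇔ c > λ/μ.
λ/μ = 9.12/21.13 = 0.4316
Minimum integer c = ⌊0.4316⌋ + 1 = 1
Check: 1·21.13 = 21.13 > 9.12, while 0·21.13 = 0.00 ≤ 9.12

Final: 1 servers


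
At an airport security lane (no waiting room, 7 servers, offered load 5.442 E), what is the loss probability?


B(c,a) = (a^c/c!) / Σ_{k=0}^{c} a^k/k!
a^7/7! = 28.046536
Σ terms (k=0..7): 1.00000 + 5.44200 + 14.80768 + 26.86114 + 36.54457 + 39.77511 + 36.07603 + 28.04654 = 188.553071
B = 28.046536/188.553071 = 0.148746

Final: 0.148746


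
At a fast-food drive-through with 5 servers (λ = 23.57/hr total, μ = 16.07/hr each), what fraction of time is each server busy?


ρ = λ/(cμ) = 23.57/(5·16.07) = 23.57/80.35 = 0.2933

Final: 0.2933


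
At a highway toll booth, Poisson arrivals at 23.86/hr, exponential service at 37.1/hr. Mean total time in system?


W = 1/(μ−λ) = 1/(37.1 − 23.86) = 1/13.24 = 0.07553 hr

Final: 0.07553 hr


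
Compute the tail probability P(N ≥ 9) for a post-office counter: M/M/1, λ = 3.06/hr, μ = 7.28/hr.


ρ = 3.06/7.28 = 0.4203
P(N ≥ n) = ρ^n = 0.4203^9 = 0.0004096

Final: 0.0004096


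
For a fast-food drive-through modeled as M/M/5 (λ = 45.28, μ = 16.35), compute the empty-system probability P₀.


a = λ/μ = 45.28/16.35 = 2.7694; ρ = a/c = 0.5539
Σ_{k=0}^{4} a^k/k! (terms k=0..4) = 1.00000 + 2.76942 + 3.83484 + 3.54009 + 2.45100 = 13.59535
Tail: a^5/(5!(1−ρ)) = 162.90834/(120·0.4461) = 3.04308
P₀ = 1/(13.59535 + 3.04308) = 1/16.63844 = 0.060102

Final: 0.060102


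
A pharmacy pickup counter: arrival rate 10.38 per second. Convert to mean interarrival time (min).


Mean interarrival time = 1/λ = 1/10.38 second = 0.09634 second
In minutes: 0.09634 × 0.0166667 = 0.001606 min

Final: 0.001606 min


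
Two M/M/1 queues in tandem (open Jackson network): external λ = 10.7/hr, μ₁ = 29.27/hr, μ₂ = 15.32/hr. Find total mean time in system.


Each node sees arrival rate λ = 10.7/hr (tandem ⇒ throughput preserved).
W₁ = 1/(μ₁−λ) = 1/(29.27−10.7) = 0.05385 hr
W₂ = 1/(μ₂−λ) = 1/(15.32−10.7) = 0.21645 hr
W_total = W₁ + W₂ = 0.05385 + 0.21645 = 0.27030 hr

Final: 0.27030 hr


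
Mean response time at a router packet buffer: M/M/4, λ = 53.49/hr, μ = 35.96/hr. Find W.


a = 1.4875; ρ = 0.3719; P₀ = 0.223860
Lq = P₀·a^c·ρ/(c!(1−ρ)²) = 0.04304
Wq = Lq/λ = 0.04304/53.49 = 0.0008046 hr
W = Wq + 1/μ = 0.0008046 + 0.02781 = 0.02861 hr

Final: 0.02861 hr


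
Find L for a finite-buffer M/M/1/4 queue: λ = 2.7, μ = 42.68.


ρ = 2.7/42.68 = 0.06326
L = ρ[1 − (K+1)ρ^K + Kρ^(K+1)] / [(1−ρ)(1−ρ^(K+1))]
Numerator: 0.06326·(1 − 5·0.00001602 + 4·0.000001013) = 0.063257
Denominator: (0.9367)·(0.999999) = 0.936738
L = 0.063257/0.936738 = 0.06753

Final: 0.06753


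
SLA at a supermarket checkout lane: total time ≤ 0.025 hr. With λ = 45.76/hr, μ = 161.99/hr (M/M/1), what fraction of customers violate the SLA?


W ~ Exponential(μ−λ) for M/M/1.
μ − λ = 161.99 − 45.76 = 116.2300
P(W > t) = e^{−(μ−λ)t} = e^{−2.9058} = 0.054708

Final: 0.054708


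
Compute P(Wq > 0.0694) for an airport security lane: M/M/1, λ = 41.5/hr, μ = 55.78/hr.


ρ = 41.5/55.78 = 0.7440
P(Wq > t) = ρ·e^{−(μ−λ)t} = 0.7440·e^{−0.9910}
= 0.7440·0.371193 = 0.276166

Final: 0.276166


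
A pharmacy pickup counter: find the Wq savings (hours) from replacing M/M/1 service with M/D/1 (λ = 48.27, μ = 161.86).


ρ = 48.27/161.86 = 0.2982
Wq(M/M/1) = ρ/(μ−λ) = 0.2982/113.59 = 0.002625 hr
Wq(M/D/1) = ρ/(2(μ−λ)) = 0.001313 hr
Savings = 0.002625 − 0.001313 = 0.001313 hr

Final: 0.001313 hr
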